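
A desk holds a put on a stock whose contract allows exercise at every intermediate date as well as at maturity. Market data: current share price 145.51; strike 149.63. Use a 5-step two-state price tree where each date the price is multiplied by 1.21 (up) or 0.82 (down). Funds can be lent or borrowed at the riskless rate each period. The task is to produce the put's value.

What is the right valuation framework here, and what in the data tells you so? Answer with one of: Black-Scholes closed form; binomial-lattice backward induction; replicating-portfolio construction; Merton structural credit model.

framework: binomial-lattice backward induction

Key observation: the exercise right at every one of the 5 steps is what matters: each node needs max(149.63 − S, continuation), which only the stepwise tree valuation starting from spot 145.51 delivers.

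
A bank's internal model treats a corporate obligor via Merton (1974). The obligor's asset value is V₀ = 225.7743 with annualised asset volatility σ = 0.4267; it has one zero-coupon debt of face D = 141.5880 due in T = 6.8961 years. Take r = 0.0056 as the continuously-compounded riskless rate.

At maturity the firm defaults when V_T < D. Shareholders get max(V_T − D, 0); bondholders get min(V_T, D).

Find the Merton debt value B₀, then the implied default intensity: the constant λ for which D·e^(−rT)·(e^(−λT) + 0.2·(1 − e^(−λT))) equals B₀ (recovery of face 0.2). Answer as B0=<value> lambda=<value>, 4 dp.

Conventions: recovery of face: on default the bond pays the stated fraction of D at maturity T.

B0=97.3941 lambda=0.0639

Work the structural quantities from V₀ = 225.7743 against face 141.5880:
d₁ = [ln(V₀/D) + (r + σ²/2)T] / (σ√T)
   = [ln(225.7743/141.5880) + (0.0056 + 0.5·0.4267²)·6.8961] / (0.4267·√6.8961)
   = [0.466614 + 0.666415] / 1.120532 = 1.011152
d₂ = d₁ − σ√T = 1.011152 − 1.120532 = -0.109380
N(d₁) = 0.844028,  N(d₂) = 0.456451,  e^(−rT) = 0.962118
E₀ = V₀·N(d₁) − D·e^(−rT)·N(d₂)
   = 225.7743·0.844028 − 141.5880·0.962118·0.456451 = 128.380202
B₀ = V₀ − E₀ = 225.7743 − 128.380202 = 97.394098
e^(−λT) = (B₀·e^(rT)/D − 0.2)/(1 − 0.2) = (97.3941·1.039374/141.5880 − 0.2)/0.8 = 0.64369200
λ = −ln(0.64369200)/6.8961 = 0.063882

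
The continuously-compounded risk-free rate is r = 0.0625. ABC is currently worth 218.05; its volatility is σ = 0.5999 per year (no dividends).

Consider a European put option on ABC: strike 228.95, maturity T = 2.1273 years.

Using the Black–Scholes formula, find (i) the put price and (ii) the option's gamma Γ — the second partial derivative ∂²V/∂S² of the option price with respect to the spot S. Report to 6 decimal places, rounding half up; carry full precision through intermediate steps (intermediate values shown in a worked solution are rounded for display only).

σ√T = 0.5999·√2.1273 = 0.874970
d₁ = (ln(S/K) + (r+σ²/2)T) / (σ√T) = (ln(218.05/228.95) + (0.0625+0.5999²/2)·2.1273) / 0.874970 = (-0.048779 + 0.515743) / 0.874970 = 0.533691
d₂ = d₁ − σ√T = 0.533691 − 0.874970 = -0.341279
e^{−rT} = 0.875503
N(−d₁) = 0.296778,  N(−d₂) = 0.633553
Put price V = K·e^{−rT}·N(−d₂) − S·N(−d₁) = 126.993565 − 64.712397 = 62.281167
φ(d₁) = (1/√(2π))·e^{−d₁²/2} = 0.345988
Γ = φ(d₁) / (S·σ·√T) = 0.001813

price = 62.281167
Γ = 0.001813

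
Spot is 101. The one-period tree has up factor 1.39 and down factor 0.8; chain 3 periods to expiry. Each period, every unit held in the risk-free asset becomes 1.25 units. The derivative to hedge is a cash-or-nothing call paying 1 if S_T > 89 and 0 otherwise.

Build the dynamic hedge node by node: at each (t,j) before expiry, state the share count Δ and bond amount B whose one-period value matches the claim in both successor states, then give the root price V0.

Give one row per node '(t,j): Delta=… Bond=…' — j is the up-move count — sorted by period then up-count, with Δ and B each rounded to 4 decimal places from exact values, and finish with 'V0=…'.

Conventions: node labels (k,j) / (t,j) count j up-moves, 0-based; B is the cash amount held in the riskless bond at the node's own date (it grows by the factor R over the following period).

(0,0): Delta=0.0006 Bond=0.4441
(1,0): Delta=0.0040 Bond=0.2822
(1,1): Delta=0.0000 Bond=0.6400
(2,0): Delta=0.0262 Bond=-1.0847
(2,1): Delta=0.0000 Bond=0.8000
(2,2): Delta=0.0000 Bond=0.8000
V0=0.5052

No-arbitrage ⇒ martingale measure with p* = (R−d)/(u−d) = 0.7627.
Payoffs at expiry: V(3,0)=0.0000, V(3,1)=1.0000, V(3,2)=1.0000, V(3,3)=1.0000
Node (2,0) S=64.6400: V=(p*·1.0000+(1−p*)·0.0000)/1.25=0.6102; Δ=(1.0000−0.0000)/(89.8496−51.7120)=0.0262; B=V−Δ·S=-1.0847
Node (2,1) S=112.3120: V=(p*·1.0000+(1−p*)·1.0000)/1.25=0.8000; Δ=(1.0000−1.0000)/(156.1137−89.8496)=0.0000; B=V−Δ·S=0.8000
Node (2,2) S=195.1421: V=(p*·1.0000+(1−p*)·1.0000)/1.25=0.8000; Δ=(1.0000−1.0000)/(271.2475−156.1137)=0.0000; B=V−Δ·S=0.8000
Node (1,0) S=80.8000: V=(p*·0.8000+(1−p*)·0.6102)/1.25=0.6040; Δ=(0.8000−0.6102)/(112.3120−64.6400)=0.0040; B=V−Δ·S=0.2822
Node (1,1) S=140.3900: V=(p*·0.8000+(1−p*)·0.8000)/1.25=0.6400; Δ=(0.8000−0.8000)/(195.1421−112.3120)=0.0000; B=V−Δ·S=0.6400
Node (0,0) S=101.0000: V=(p*·0.6400+(1−p*)·0.6040)/1.25=0.5052; Δ=(0.6400−0.6040)/(140.3900−80.8000)=0.0006; B=V−Δ·S=0.4441
As a check, the time-0 holding Δ(0,0)·S0 + B(0,0) comes to 0.5052 — exactly V0.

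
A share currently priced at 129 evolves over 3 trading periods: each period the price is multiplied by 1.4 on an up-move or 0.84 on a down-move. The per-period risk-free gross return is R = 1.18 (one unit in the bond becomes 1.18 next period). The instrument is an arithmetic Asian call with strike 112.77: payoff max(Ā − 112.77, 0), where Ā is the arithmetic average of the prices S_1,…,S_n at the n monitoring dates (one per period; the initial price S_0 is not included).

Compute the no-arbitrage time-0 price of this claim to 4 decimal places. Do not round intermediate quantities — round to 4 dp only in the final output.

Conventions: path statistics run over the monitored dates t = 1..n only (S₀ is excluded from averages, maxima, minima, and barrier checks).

With p* = (R−d)/(u−d) = 0.6071, sum probability × payoff across the paths and divide by R^3.
Enumerate all 2^3 = 8 price paths (U = up ×1.4, D = down ×0.84); each path with k up-moves has probability p*^k·(1−p*)^(3−k).
DDD: Ā=91.9471, payoff=0.0000, prob=0.060632
UDD: Ā=153.2451, payoff=40.4751, prob=0.093704
DUD: Ā=129.1651, payoff=16.3951, prob=0.093704
UUD: Ā=215.2752, payoff=102.5052, prob=0.144816
DDU: Ā=108.9379, payoff=0.0000, prob=0.093704
UDU: Ā=181.5632, payoff=68.7932, prob=0.144816
DUU: Ā=157.4832, payoff=44.7132, prob=0.144816
UUU: Ā=262.4720, payoff=149.7020, prob=0.223806
Price = Σ prob·payoff / R^3 = 70.115201 / 1.643032 = 42.6743

price = 42.6743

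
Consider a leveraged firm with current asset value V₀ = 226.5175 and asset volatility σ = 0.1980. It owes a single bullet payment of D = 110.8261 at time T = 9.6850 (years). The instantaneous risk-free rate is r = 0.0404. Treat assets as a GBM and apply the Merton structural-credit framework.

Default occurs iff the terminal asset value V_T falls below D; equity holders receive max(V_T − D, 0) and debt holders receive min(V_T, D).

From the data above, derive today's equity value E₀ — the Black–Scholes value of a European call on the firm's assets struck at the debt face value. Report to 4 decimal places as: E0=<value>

E0=152.6965

Equity is a call on the firm's assets struck at D = 110.8261:
d₁ = [ln(V₀/D) + (r + σ²/2)T] / (σ√T)
   = [ln(226.5175/110.8261) + (0.0404 + 0.5·0.1980²)·9.6850] / (0.1980·√9.6850)
   = [0.714860 + 0.581119] / 0.616191 = 2.103212
d₂ = d₁ − σ√T = 2.103212 − 0.616191 = 1.487021
N(d₁) = 0.982276,  N(d₂) = 0.931495,  e^(−rT) = 0.676195
E₀ = V₀·N(d₁) − D·e^(−rT)·N(d₂)
   = 226.5175·0.982276 − 110.8261·0.676195·0.931495 = 152.696486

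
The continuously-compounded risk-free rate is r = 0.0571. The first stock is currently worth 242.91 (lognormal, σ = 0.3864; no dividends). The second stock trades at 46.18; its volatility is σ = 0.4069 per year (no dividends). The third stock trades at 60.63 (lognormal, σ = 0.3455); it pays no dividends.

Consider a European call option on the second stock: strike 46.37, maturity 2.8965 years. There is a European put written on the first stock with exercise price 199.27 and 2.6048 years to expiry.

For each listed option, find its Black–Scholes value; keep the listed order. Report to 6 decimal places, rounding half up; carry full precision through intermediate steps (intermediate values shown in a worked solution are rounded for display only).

[the second stock call K=46.37]
σ√T = 0.4069·√2.8965 = 0.692507
d₁ = (ln(S/K) + (r+σ²/2)T) / (σ√T) = (ln(46.18/46.37) + (0.0571+0.4069²/2)·2.8965) / 0.692507 = (-0.004106 + 0.405173) / 0.692507 = 0.579153
d₂ = d₁ − σ√T = 0.579153 − 0.692507 = -0.113355
e^{−rT} = 0.847563
N(d₁) = 0.718757,  N(d₂) = 0.454875
price = S·N(d₁) − K·e^{−rT}·N(d₂) = 33.192195 − 17.877253 = 15.314941
[the first stock put K=199.27]
σ√T = 0.3864·√2.6048 = 0.623626
d₁ = (ln(S/K) + (r+σ²/2)T) / (σ√T) = (ln(242.91/199.27) + (0.0571+0.3864²/2)·2.6048) / 0.623626 = (0.198030 + 0.343189) / 0.623626 = 0.867858
d₂ = d₁ − σ√T = 0.867858 − 0.623626 = 0.244232
e^{−rT} = 0.861798
N(−d₁) = 0.192736,  N(−d₂) = 0.403525
price = K·e^{−rT}·N(−d₂) − S·N(−d₁) = 69.297647 − 46.817485 = 22.480162

price(the second stock call K=46.37) = 15.314941
price(the first stock put K=199.27) = 22.480162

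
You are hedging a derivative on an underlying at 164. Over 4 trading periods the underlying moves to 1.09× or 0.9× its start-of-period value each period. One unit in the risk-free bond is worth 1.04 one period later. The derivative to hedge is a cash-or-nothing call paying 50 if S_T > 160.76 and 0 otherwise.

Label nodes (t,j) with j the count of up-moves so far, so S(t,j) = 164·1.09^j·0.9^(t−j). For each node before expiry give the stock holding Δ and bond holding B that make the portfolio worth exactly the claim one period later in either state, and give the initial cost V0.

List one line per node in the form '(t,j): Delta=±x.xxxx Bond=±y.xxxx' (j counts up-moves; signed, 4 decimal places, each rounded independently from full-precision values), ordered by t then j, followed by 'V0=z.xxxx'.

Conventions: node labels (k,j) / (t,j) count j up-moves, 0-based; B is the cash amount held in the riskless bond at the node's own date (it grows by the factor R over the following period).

(0,0): Delta=0.6114 Bond=-69.6799
(1,0): Delta=0.8950 Bond=-114.3162
(1,1): Delta=0.5278 Bond=-57.5210
(2,0): Delta=0.0000 Bond=0.0000
(2,1): Delta=1.1589 Bond=-161.3491
(2,2): Delta=0.3417 Bond=-23.5621
(3,0): Delta=0.0000 Bond=0.0000
(3,1): Delta=0.0000 Bond=0.0000
(3,2): Delta=1.5006 Bond=-227.7328
(3,3): Delta=0.0000 Bond=48.0769
V0=30.5975

Under the risk-neutral measure, an up-move has probability p* = (R−d)/(u−d) = 0.7368 and values discount at R = 1.04.
Terminal payoffs: V(4,0)=0.0000, V(4,1)=0.0000, V(4,2)=0.0000, V(4,3)=50.0000, V(4,4)=50.0000
Node (3,0) S=119.5560: V=(p*·0.0000+(1−p*)·0.0000)/1.04=0.0000; Δ=(0.0000−0.0000)/(130.3160−107.6004)=0.0000; B=V−Δ·S=0.0000
Node (3,1) S=144.7956: V=(p*·0.0000+(1−p*)·0.0000)/1.04=0.0000; Δ=(0.0000−0.0000)/(157.8272−130.3160)=0.0000; B=V−Δ·S=0.0000
Node (3,2) S=175.3636: V=(p*·50.0000+(1−p*)·0.0000)/1.04=35.4251; Δ=(50.0000−0.0000)/(191.1463−157.8272)=1.5006; B=V−Δ·S=-227.7328
Node (3,3) S=212.3848: V=(p*·50.0000+(1−p*)·50.0000)/1.04=48.0769; Δ=(50.0000−50.0000)/(231.4994−191.1463)=0.0000; B=V−Δ·S=48.0769
Node (2,0) S=132.8400: V=(p*·0.0000+(1−p*)·0.0000)/1.04=0.0000; Δ=(0.0000−0.0000)/(144.7956−119.5560)=0.0000; B=V−Δ·S=0.0000
Node (2,1) S=160.8840: V=(p*·35.4251+(1−p*)·0.0000)/1.04=25.0988; Δ=(35.4251−0.0000)/(175.3636−144.7956)=1.1589; B=V−Δ·S=-161.3491
Node (2,2) S=194.8484: V=(p*·48.0769+(1−p*)·35.4251)/1.04=43.0264; Δ=(48.0769−35.4251)/(212.3848−175.3636)=0.3417; B=V−Δ·S=-23.5621
Node (1,0) S=147.6000: V=(p*·25.0988+(1−p*)·0.0000)/1.04=17.7825; Δ=(25.0988−0.0000)/(160.8840−132.8400)=0.8950; B=V−Δ·S=-114.3162
Node (1,1) S=178.7600: V=(p*·43.0264+(1−p*)·25.0988)/1.04=36.8352; Δ=(43.0264−25.0988)/(194.8484−160.8840)=0.5278; B=V−Δ·S=-57.5210
Node (0,0) S=164.0000: V=(p*·36.8352+(1−p*)·17.7825)/1.04=30.5975; Δ=(36.8352−17.7825)/(178.7600−147.6000)=0.6114; B=V−Δ·S=-69.6799
As a check, the time-0 holding Δ(0,0)·S0 + B(0,0) comes to 30.5975 — exactly V0.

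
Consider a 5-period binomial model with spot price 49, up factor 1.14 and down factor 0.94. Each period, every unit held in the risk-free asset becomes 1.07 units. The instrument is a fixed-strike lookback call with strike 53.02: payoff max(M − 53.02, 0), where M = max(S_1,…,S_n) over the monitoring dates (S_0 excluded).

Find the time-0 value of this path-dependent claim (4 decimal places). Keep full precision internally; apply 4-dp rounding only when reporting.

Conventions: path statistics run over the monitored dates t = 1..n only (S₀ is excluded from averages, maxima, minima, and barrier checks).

Set p* = 0.6500 (from d < R < u); the path-dependent value is the discounted p*-expectation over all price paths.
Enumerate all 2^5 = 32 price paths (U = up ×1.14, D = down ×0.94); each path with k up-moves has probability p*^k·(1−p*)^(5−k).
DDDDD: M=46.0600, payoff=0.0000, prob=0.005252
UDDDD: M=55.8600, payoff=2.8400, prob=0.009754
DUDDD: M=52.5084, payoff=0.0000, prob=0.009754
UUDDD: M=63.6804, payoff=10.6604, prob=0.018115
DDUDD: M=49.3579, payoff=0.0000, prob=0.009754
UDUDD: M=59.8596, payoff=6.8396, prob=0.018115
DUUDD: M=59.8596, payoff=6.8396, prob=0.018115
UUUDD: M=72.5957, payoff=19.5757, prob=0.033642
DDDUD: M=46.3964, payoff=0.0000, prob=0.009754
UDDUD: M=56.2680, payoff=3.2480, prob=0.018115
DUDUD: M=56.2680, payoff=3.2480, prob=0.018115
UUDUD: M=68.2399, payoff=15.2199, prob=0.033642
DDUUD: M=56.2680, payoff=3.2480, prob=0.018115
UDUUD: M=68.2399, payoff=15.2199, prob=0.033642
DUUUD: M=68.2399, payoff=15.2199, prob=0.033642
UUUUD: M=82.7590, payoff=29.7390, prob=0.062477
DDDDU: M=46.0600, payoff=0.0000, prob=0.009754
UDDDU: M=55.8600, payoff=2.8400, prob=0.018115
DUDDU: M=52.8919, payoff=0.0000, prob=0.018115
UUDDU: M=64.1455, payoff=11.1255, prob=0.033642
DDUDU: M=52.8919, payoff=0.0000, prob=0.018115
UDUDU: M=64.1455, payoff=11.1255, prob=0.033642
DUUDU: M=64.1455, payoff=11.1255, prob=0.033642
UUUDU: M=77.7935, payoff=24.7735, prob=0.062477
DDDUU: M=52.8919, payoff=0.0000, prob=0.018115
UDDUU: M=64.1455, payoff=11.1255, prob=0.033642
DUDUU: M=64.1455, payoff=11.1255, prob=0.033642
UUDUU: M=77.7935, payoff=24.7735, prob=0.062477
DDUUU: M=64.1455, payoff=11.1255, prob=0.033642
UDUUU: M=77.7935, payoff=24.7735, prob=0.062477
DUUUU: M=77.7935, payoff=24.7735, prob=0.062477
UUUUU: M=94.3453, payoff=41.3253, prob=0.116029
Price = Σ prob·payoff / R^5 = 17.980926 / 1.402552 = 12.8202

price = 12.8202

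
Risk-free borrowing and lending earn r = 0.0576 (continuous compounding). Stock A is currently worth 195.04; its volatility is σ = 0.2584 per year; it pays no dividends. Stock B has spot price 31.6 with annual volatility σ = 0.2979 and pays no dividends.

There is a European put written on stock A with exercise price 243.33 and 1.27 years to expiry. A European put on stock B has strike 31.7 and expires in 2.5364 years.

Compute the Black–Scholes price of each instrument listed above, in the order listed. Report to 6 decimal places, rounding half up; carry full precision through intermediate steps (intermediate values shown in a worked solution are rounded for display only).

price(stock A put K=243.33) = 42.999349
price(stock B put K=31.7) = 3.670353

[stock A put K=243.33]
σ√T = 0.2584·√1.27 = 0.291202
d₁ = (ln(S/K) + (r+σ²/2)T) / (σ√T) = (ln(195.04/243.33) + (0.0576+0.2584²/2)·1.27) / 0.291202 = (-0.221214 + 0.115551) / 0.291202 = -0.362850
d₂ = d₁ − σ√T = -0.362850 − 0.291202 = -0.654052
e^{−rT} = 0.929460
N(−d₁) = 0.641641,  N(−d₂) = 0.743461
price = K·e^{−rT}·N(−d₂) − S·N(−d₁) = 168.145095 − 125.145746 = 42.999349
[stock B put K=31.7]
σ√T = 0.2979·√2.5364 = 0.474438
d₁ = (ln(S/K) + (r+σ²/2)T) / (σ√T) = (ln(31.6/31.7) + (0.0576+0.2979²/2)·2.5364) / 0.474438 = (-0.003160 + 0.258642) / 0.474438 = 0.538496
d₂ = d₁ − σ√T = 0.538496 − 0.474438 = 0.064058
e^{−rT} = 0.864074
N(−d₁) = 0.295117,  N(−d₂) = 0.474462
price = K·e^{−rT}·N(−d₂) − S·N(−d₁) = 12.996064 − 9.325712 = 3.670353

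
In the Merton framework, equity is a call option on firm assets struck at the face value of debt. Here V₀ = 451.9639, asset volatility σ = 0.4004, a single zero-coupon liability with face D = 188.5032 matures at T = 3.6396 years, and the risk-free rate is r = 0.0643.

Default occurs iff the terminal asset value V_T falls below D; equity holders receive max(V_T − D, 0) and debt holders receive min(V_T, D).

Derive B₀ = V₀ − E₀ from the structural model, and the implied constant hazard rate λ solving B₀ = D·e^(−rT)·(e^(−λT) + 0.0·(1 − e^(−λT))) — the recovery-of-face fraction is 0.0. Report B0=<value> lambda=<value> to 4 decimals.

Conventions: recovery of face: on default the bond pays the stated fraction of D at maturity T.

B0=143.0088 lambda=0.0116

Equity is a call on the firm's assets struck at D = 188.5032:
d₁ = [ln(V₀/D) + (r + σ²/2)T] / (σ√T)
   = [ln(451.9639/188.5032) + (0.0643 + 0.5·0.4004²)·3.6396] / (0.4004·√3.6396)
   = [0.874487 + 0.525777] / 0.763873 = 1.833112
d₂ = d₁ − σ√T = 1.833112 − 0.763873 = 1.069240
N(d₁) = 0.966607,  N(d₂) = 0.857519,  e^(−rT) = 0.791341
E₀ = V₀·N(d₁) − D·e^(−rT)·N(d₂)
   = 451.9639·0.966607 − 188.5032·0.791341·0.857519 = 308.955093
B₀ = V₀ − E₀ = 451.9639 − 308.955093 = 143.008807
e^(−λT) = (B₀·e^(rT)/D − 0)/(1 − 0) = (143.0088·1.263678/188.5032 − 0)/1 = 0.95869477
λ = −ln(0.95869477)/3.6396 = 0.011590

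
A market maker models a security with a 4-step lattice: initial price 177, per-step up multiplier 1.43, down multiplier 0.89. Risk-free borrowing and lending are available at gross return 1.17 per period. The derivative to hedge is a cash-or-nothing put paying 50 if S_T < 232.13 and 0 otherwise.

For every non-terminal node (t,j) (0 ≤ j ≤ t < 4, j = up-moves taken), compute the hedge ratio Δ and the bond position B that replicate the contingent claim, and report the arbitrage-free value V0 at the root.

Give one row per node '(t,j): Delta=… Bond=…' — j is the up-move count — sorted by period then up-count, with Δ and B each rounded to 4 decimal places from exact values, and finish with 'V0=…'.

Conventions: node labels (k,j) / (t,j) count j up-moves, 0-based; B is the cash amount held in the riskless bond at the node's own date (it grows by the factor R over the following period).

(0,0): Delta=-0.1178 Bond=28.4591
(1,0): Delta=-0.2144 Bond=48.5162
(1,1): Delta=-0.0620 Bond=19.1652
(2,0): Delta=-0.2927 Bond=67.7404
(2,1): Delta=-0.1691 Bond=46.5715
(2,2): Delta=0.0000 Bond=0.0000
(3,0): Delta=0.0000 Bond=42.7350
(3,1): Delta=-0.4618 Bond=113.1687
(3,2): Delta=0.0000 Bond=0.0000
(3,3): Delta=0.0000 Bond=0.0000
V0=7.6112

No-arbitrage ⇒ martingale measure with p* = (R−d)/(u−d) = 0.5185.
At maturity the claim pays: V(4,0)=50.0000, V(4,1)=50.0000, V(4,2)=0.0000, V(4,3)=0.0000, V(4,4)=0.0000
Node (3,0) S=124.7795: V=(p*·50.0000+(1−p*)·50.0000)/1.17=42.7350; Δ=(50.0000−50.0000)/(178.4347−111.0538)=0.0000; B=V−Δ·S=42.7350
Node (3,1) S=200.4884: V=(p*·0.0000+(1−p*)·50.0000)/1.17=20.5761; Δ=(0.0000−50.0000)/(286.6985−178.4347)=-0.4618; B=V−Δ·S=113.1687
Node (3,2) S=322.1331: V=(p*·0.0000+(1−p*)·0.0000)/1.17=0.0000; Δ=(0.0000−0.0000)/(460.6503−286.6985)=0.0000; B=V−Δ·S=0.0000
Node (3,3) S=517.5846: V=(p*·0.0000+(1−p*)·0.0000)/1.17=0.0000; Δ=(0.0000−0.0000)/(740.1460−460.6503)=0.0000; B=V−Δ·S=0.0000
Node (2,0) S=140.2017: V=(p*·20.5761+(1−p*)·42.7350)/1.17=26.7053; Δ=(20.5761−42.7350)/(200.4884−124.7795)=-0.2927; B=V−Δ·S=67.7404
Node (2,1) S=225.2679: V=(p*·0.0000+(1−p*)·20.5761)/1.17=8.4675; Δ=(0.0000−20.5761)/(322.1331−200.4884)=-0.1691; B=V−Δ·S=46.5715
Node (2,2) S=361.9473: V=(p*·0.0000+(1−p*)·0.0000)/1.17=0.0000; Δ=(0.0000−0.0000)/(517.5846−322.1331)=0.0000; B=V−Δ·S=0.0000
Node (1,0) S=157.5300: V=(p*·8.4675+(1−p*)·26.7053)/1.17=14.7425; Δ=(8.4675−26.7053)/(225.2679−140.2017)=-0.2144; B=V−Δ·S=48.5162
Node (1,1) S=253.1100: V=(p*·0.0000+(1−p*)·8.4675)/1.17=3.4846; Δ=(0.0000−8.4675)/(361.9473−225.2679)=-0.0620; B=V−Δ·S=19.1652
Node (0,0) S=177.0000: V=(p*·3.4846+(1−p*)·14.7425)/1.17=7.6112; Δ=(3.4846−14.7425)/(253.1100−157.5300)=-0.1178; B=V−Δ·S=28.4591
Check: Δ(0,0)·S0 + B(0,0) = 7.6112 = V0.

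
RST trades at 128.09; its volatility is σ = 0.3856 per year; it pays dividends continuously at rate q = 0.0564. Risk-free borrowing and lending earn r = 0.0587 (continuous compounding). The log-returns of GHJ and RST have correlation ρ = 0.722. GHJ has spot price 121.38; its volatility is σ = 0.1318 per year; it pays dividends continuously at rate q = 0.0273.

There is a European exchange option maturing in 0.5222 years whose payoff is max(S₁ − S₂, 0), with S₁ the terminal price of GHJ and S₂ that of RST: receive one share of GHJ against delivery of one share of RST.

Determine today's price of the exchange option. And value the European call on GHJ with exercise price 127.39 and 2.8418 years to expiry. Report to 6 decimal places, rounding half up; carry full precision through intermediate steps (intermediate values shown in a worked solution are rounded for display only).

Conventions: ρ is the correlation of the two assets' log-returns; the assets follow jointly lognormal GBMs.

exchange price = 8.494991
price(GHJ call K=127.39) = 12.150975

σ_eff = √(σ₁² + σ₂² − 2ρσ₁σ₂) = √(0.1318² + 0.3856² − 2·0.722·0.1318·0.3856) = 0.304420
d₁ = (ln(S₁/S₂) + (q₂ − q₁ + σ_eff²/2)T) / (σ_eff√T) = (ln(121.38/128.09) + (0.0564 − 0.0273 + 0.046336)·0.5222) / 0.219984 = -0.065525
d₂ = d₁ − σ_eff√T = -0.065525 − 0.219984 = -0.285509
N(d₁) = 0.473878,  N(d₂) = 0.387627
V = S₁·e^{−q₁T}·N(d₁) − S₂·e^{−q₂T}·N(d₂) = 56.705130 − 48.210139 = 8.494991
[vanilla: GHJ call K=127.39]
σ√T = 0.1318·√2.8418 = 0.222184
d₁ = (ln(S/K) + (r−q+σ²/2)T) / (σ√T) = (ln(121.38/127.39) + (0.0587−0.0273+0.1318²/2)·2.8418) / 0.222184 = (-0.048327 + 0.113915) / 0.222184 = 0.295198
d₂ = d₁ − σ√T = 0.295198 − 0.222184 = 0.073014
e^{−rT} = 0.846357
e^{−qT} = 0.925352
N(d₁) = 0.616079,  N(d₂) = 0.529103
price = S·e^{−qT}·N(d₁) − K·e^{−rT}·N(d₂) = 69.197478 − 57.046503 = 12.150975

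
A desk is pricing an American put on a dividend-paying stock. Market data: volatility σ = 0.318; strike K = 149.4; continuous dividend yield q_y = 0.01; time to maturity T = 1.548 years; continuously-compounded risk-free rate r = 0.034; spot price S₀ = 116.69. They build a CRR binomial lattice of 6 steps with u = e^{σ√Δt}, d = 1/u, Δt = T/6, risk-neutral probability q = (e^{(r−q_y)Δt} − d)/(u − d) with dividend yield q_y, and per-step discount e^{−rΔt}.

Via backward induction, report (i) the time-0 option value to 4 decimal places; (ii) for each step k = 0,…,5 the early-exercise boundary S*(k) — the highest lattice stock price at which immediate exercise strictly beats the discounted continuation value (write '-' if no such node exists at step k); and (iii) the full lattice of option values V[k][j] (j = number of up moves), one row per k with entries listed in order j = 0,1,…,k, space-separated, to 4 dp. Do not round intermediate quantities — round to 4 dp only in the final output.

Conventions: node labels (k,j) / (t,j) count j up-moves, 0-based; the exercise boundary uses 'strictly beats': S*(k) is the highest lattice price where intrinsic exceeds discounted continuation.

Δt=0.25800, u=1.17530, d=0.85085, q=0.47885, disc=e^(-rΔt)=0.99127
k=6 terminal: V=max(K-S,0) → 105.1269 88.2442 64.9235 32.7100 0.0000 0.0000 0.0000
k=5: j=0 S=52.0342 intr=97.3658 cont=96.1951 V=97.3658[EX]; j=1 S=71.8765 intr=77.5235 cont=76.4039 V=77.5235[EX]; j=2 S=99.2852 intr=50.1148 cont=49.0658 V=50.1148[EX]; j=3 S=137.1458 intr=12.2542 cont=16.8979 V=16.8979[hold]; j=4 S=189.4439 intr=0.0000 cont=0.0000 V=0.0000[hold]; j=5 S=261.6848 intr=0.0000 cont=0.0000 V=0.0000[hold]  S*(5)=99.2852
k=4: j=0 S=61.1558 intr=88.2442 cont=87.0970 V=88.2442[EX]; j=1 S=84.4765 intr=64.9235 cont=63.8364 V=64.9235[EX]; j=2 S=116.6900 intr=32.7100 cont=33.9101 V=33.9101[hold]; j=3 S=161.1876 intr=0.0000 cont=8.7294 V=8.7294[hold]; j=4 S=222.6535 intr=0.0000 cont=0.0000 V=0.0000[hold]  S*(4)=84.4765
k=3: j=0 S=71.8765 intr=77.5235 cont=76.4039 V=77.5235[EX]; j=1 S=99.2852 intr=50.1148 cont=49.6354 V=50.1148[EX]; j=2 S=137.1458 intr=12.2542 cont=21.6615 V=21.6615[hold]; j=3 S=189.4439 intr=0.0000 cont=4.5096 V=4.5096[hold]  S*(3)=99.2852
k=2: j=0 S=84.4765 intr=64.9235 cont=63.8364 V=64.9235[EX]; j=1 S=116.6900 intr=32.7100 cont=36.1712 V=36.1712[hold]; j=2 S=161.1876 intr=0.0000 cont=13.3309 V=13.3309[hold]  S*(2)=84.4765
k=1: j=0 S=99.2852 intr=50.1148 cont=50.7087 V=50.7087[hold]; j=1 S=137.1458 intr=12.2542 cont=25.0137 V=25.0137[hold]  S*(1)=-
k=0: j=0 S=116.6900 intr=32.7100 cont=38.0693 V=38.0693[hold]  S*(0)=-

price = 38.0693
boundary = - - 84.4765 99.2852 84.4765 99.2852
tree:
38.0693
50.7087 25.0137
64.9235 36.1712 13.3309
77.5235 50.1148 21.6615 4.5096
88.2442 64.9235 33.9101 8.7294 0.0000
97.3658 77.5235 50.1148 16.8979 0.0000 0.0000
105.1269 88.2442 64.9235 32.7100 0.0000 0.0000 0.0000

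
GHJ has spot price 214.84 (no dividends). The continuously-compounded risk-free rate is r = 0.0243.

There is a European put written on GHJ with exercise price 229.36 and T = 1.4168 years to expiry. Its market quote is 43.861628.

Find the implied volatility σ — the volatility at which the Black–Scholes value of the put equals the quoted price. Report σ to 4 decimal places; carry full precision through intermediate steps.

At σ = 0.3934 the Black–Scholes value reproduces the quote:
σ√T = 0.3934·√1.4168 = 0.468262
d₁ = (ln(S/K) + (r+σ²/2)T) / (σ√T) = (ln(214.84/229.36) + (0.0243+0.3934²/2)·1.4168) / 0.468262 = (-0.065399 + 0.144063) / 0.468262 = 0.167990
d₂ = d₁ − σ√T = 0.167990 − 0.468262 = -0.300271
e^{−rT} = 0.966158
N(−d₁) = 0.433295,  N(−d₂) = 0.618015
V = K·e^{−rT}·N(−d₂) − S·N(−d₁) = 136.950811 − 93.089183 = 43.861628 (the quoted price), and the Black–Scholes price is strictly increasing in σ, so σ is unique

sigma = 0.3934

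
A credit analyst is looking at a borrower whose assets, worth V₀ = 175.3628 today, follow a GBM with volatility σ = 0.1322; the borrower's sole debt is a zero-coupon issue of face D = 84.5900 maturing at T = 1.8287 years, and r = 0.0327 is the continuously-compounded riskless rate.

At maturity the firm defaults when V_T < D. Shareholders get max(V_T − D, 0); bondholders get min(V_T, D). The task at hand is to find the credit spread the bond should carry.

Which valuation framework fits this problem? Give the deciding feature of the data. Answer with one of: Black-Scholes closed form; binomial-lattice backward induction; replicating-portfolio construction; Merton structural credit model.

Key observation: the asked-for credit quantity lives on the firm's capital structure — asset value, asset volatility, debt face 84.5900 — which is the structural model's domain.

framework: Merton structural credit model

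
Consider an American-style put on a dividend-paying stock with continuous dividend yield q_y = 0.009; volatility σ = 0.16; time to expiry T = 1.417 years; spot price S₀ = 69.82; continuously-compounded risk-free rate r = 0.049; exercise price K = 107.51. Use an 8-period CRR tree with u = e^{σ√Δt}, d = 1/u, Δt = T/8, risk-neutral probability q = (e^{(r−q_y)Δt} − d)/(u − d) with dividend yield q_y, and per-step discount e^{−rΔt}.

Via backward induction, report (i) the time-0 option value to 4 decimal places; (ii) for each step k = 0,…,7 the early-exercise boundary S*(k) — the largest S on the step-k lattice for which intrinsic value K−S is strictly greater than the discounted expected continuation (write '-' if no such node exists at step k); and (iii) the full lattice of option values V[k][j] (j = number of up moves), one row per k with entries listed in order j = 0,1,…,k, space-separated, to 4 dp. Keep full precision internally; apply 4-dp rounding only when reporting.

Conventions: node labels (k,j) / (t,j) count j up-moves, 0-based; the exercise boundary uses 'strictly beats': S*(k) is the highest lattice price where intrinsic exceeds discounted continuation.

price = 37.6900
boundary = 69.8200 74.6834 79.8857 85.4503 91.4025 85.4503 91.4025 97.7693
tree:
37.6900
42.2367 32.8266
46.4874 37.6900 27.6243
50.4612 42.2367 32.8266 22.0597
54.1763 46.4874 37.6900 27.6243 16.1075
57.6494 50.4612 42.2367 32.8266 22.0597 10.1720
60.8964 54.1763 46.4874 37.6900 27.6243 16.1075 5.1976
63.9319 57.6494 50.4612 42.2367 32.8266 22.0597 9.7407 1.3482
66.7697 60.8964 54.1763 46.4874 37.6900 27.6243 16.1075 2.9304 0.0000

params: Δt=0.17713 u=1.06966 d=0.93488 q=0.53593 e^(-rΔt)=0.99136
t_8 payoffs: 66.7697 60.8964 54.1763 46.4874 37.6900 27.6243 16.1075 2.9304 0.0000
t_7: node(7,0) S=43.5781 payoff=63.9319 vs cont=63.0723 → 63.9319 [stop]  node(7,1) S=49.8606 payoff=57.6494 vs cont=56.7998 → 57.6494 [stop]  node(7,2) S=57.0488 payoff=50.4612 vs cont=49.6230 → 50.4612 [stop]  node(7,3) S=65.2733 payoff=42.2367 vs cont=41.4116 → 42.2367 [stop]  node(7,4) S=74.6834 payoff=32.8266 vs cont=32.0165 → 32.8266 [stop]  node(7,5) S=85.4503 payoff=22.0597 vs cont=21.2668 → 22.0597 [stop]  node(7,6) S=97.7693 payoff=9.7407 vs cont=8.9674 → 9.7407 [stop]  node(7,7) S=111.8643 payoff=0.0000 vs cont=1.3482 → 1.3482 [wait]  ⇒ S*(7)=97.7693
t_6: node(6,0) S=46.6136 payoff=60.8964 vs cont=60.0416 → 60.8964 [stop]  node(6,1) S=53.3337 payoff=54.1763 vs cont=53.3322 → 54.1763 [stop]  node(6,2) S=61.0226 payoff=46.4874 vs cont=45.6555 → 46.4874 [stop]  node(6,3) S=69.8200 payoff=37.6900 vs cont=36.8722 → 37.6900 [stop]  node(6,4) S=79.8857 payoff=27.6243 vs cont=26.8225 → 27.6243 [stop]  node(6,5) S=91.4025 payoff=16.1075 vs cont=15.3241 → 16.1075 [stop]  node(6,6) S=104.5796 payoff=2.9304 vs cont=5.1976 → 5.1976 [wait]  ⇒ S*(6)=91.4025
t_5: node(5,0) S=49.8606 payoff=57.6494 vs cont=56.7998 → 57.6494 [stop]  node(5,1) S=57.0488 payoff=50.4612 vs cont=49.6230 → 50.4612 [stop]  node(5,2) S=65.2733 payoff=42.2367 vs cont=41.4116 → 42.2367 [stop]  node(5,3) S=74.6834 payoff=32.8266 vs cont=32.0165 → 32.8266 [stop]  node(5,4) S=85.4503 payoff=22.0597 vs cont=21.2668 → 22.0597 [stop]  node(5,5) S=97.7693 payoff=9.7407 vs cont=10.1720 → 10.1720 [wait]  ⇒ S*(5)=85.4503
t_4: node(4,0) S=53.3337 payoff=54.1763 vs cont=53.3322 → 54.1763 [stop]  node(4,1) S=61.0226 payoff=46.4874 vs cont=45.6555 → 46.4874 [stop]  node(4,2) S=69.8200 payoff=37.6900 vs cont=36.8722 → 37.6900 [stop]  node(4,3) S=79.8857 payoff=27.6243 vs cont=26.8225 → 27.6243 [stop]  node(4,4) S=91.4025 payoff=16.1075 vs cont=15.5532 → 16.1075 [stop]  ⇒ S*(4)=91.4025
t_3: node(3,0) S=57.0488 payoff=50.4612 vs cont=49.6230 → 50.4612 [stop]  node(3,1) S=65.2733 payoff=42.2367 vs cont=41.4116 → 42.2367 [stop]  node(3,2) S=74.6834 payoff=32.8266 vs cont=32.0165 → 32.8266 [stop]  node(3,3) S=85.4503 payoff=22.0597 vs cont=21.2668 → 22.0597 [stop]  ⇒ S*(3)=85.4503
t_2: node(2,0) S=61.0226 payoff=46.4874 vs cont=45.6555 → 46.4874 [stop]  node(2,1) S=69.8200 payoff=37.6900 vs cont=36.8722 → 37.6900 [stop]  node(2,2) S=79.8857 payoff=27.6243 vs cont=26.8225 → 27.6243 [stop]  ⇒ S*(2)=79.8857
t_1: node(1,0) S=65.2733 payoff=42.2367 vs cont=41.4116 → 42.2367 [stop]  node(1,1) S=74.6834 payoff=32.8266 vs cont=32.0165 → 32.8266 [stop]  ⇒ S*(1)=74.6834
t_0: node(0,0) S=69.8200 payoff=37.6900 vs cont=36.8722 → 37.6900 [stop]  ⇒ S*(0)=69.8200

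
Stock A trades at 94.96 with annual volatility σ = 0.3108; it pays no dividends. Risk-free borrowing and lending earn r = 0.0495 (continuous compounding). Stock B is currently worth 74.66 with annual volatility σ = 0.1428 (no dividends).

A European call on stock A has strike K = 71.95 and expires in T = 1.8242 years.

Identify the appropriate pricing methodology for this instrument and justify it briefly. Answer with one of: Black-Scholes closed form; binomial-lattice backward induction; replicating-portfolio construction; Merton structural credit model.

Key observation: a European claim on stock A (strike 71.95) — a lognormal (GBM) underlying with constant rate and volatility — has an exact closed-form value; no lattice or capital structure is involved.

framework: Black-Scholes closed form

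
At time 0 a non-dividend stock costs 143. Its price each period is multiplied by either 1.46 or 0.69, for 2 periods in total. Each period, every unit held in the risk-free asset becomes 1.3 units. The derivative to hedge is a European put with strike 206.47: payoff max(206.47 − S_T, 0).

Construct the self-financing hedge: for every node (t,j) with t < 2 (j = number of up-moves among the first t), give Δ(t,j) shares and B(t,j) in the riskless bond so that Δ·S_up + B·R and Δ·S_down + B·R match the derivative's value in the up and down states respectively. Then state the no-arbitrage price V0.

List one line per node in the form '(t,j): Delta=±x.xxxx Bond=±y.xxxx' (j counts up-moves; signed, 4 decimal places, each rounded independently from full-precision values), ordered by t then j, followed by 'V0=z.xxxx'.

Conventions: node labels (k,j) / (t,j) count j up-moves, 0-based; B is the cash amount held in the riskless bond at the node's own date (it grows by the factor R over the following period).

(0,0): Delta=-0.4557 Bond=80.8593
(1,0): Delta=-1.0000 Bond=158.8231
(1,1): Delta=-0.3882 Bond=91.0302
V0=15.6941

The replicating-portfolio and risk-neutral prices coincide; use p* = (1.3−0.69)/(1.46−0.69) = 0.7922 for the latter.
Payoffs at expiry: V(2,0)=138.3877, V(2,1)=62.4118, V(2,2)=0.0000
(1,0): S=98.6700. Δ = (V_up−V_dn)/(S_up−S_dn) = (62.4118−138.3877)/(144.0582−68.0823) = -1.0000. V = [p*·62.4118 + (1−p*)·138.3877]/1.3 = 60.1531. B = V − Δ·S = 158.8231.
(1,1): S=208.7800. Δ = (V_up−V_dn)/(S_up−S_dn) = (0.0000−62.4118)/(304.8188−144.0582) = -0.3882. V = [p*·0.0000 + (1−p*)·62.4118]/1.3 = 9.9759. B = V − Δ·S = 91.0302.
(0,0): S=143.0000. Δ = (V_up−V_dn)/(S_up−S_dn) = (9.9759−60.1531)/(208.7800−98.6700) = -0.4557. V = [p*·9.9759 + (1−p*)·60.1531]/1.3 = 15.6941. B = V − Δ·S = 80.8593.
Sanity check at the root: Δ(0,0)·S0 + B(0,0) reproduces V0 = 15.6941.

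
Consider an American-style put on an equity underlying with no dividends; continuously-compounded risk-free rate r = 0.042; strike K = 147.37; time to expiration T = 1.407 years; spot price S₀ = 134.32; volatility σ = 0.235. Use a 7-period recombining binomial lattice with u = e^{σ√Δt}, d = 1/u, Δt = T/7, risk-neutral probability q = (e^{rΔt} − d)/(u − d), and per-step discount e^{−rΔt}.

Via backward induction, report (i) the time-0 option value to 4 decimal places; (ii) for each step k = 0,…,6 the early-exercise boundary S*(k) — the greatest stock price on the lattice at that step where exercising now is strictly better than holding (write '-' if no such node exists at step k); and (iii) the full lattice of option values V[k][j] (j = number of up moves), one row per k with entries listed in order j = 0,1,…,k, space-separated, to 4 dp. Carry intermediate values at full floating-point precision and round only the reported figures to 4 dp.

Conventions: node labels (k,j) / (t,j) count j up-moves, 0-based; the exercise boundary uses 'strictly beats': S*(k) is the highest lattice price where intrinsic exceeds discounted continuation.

params: Δt=0.20100 u=1.11111 d=0.90000 q=0.51384 e^(-rΔt)=0.99159
t_7 payoffs: 83.1239 68.0542 49.4499 26.4816 0.0000 0.0000 0.0000 0.0000
t_6: node(6,0) S=71.3844 payoff=75.9856 vs cont=74.7467 → 75.9856 [stop]  node(6,1) S=88.1284 payoff=59.2416 vs cont=58.0028 → 59.2416 [stop]  node(6,2) S=108.7998 payoff=38.5702 vs cont=37.3313 → 38.5702 [stop]  node(6,3) S=134.3200 payoff=13.0500 vs cont=12.7660 → 13.0500 [stop]  node(6,4) S=165.8262 payoff=0.0000 vs cont=0.0000 → 0.0000 [wait]  node(6,5) S=204.7225 payoff=0.0000 vs cont=0.0000 → 0.0000 [wait]  node(6,6) S=252.7424 payoff=0.0000 vs cont=0.0000 → 0.0000 [wait]  ⇒ S*(6)=134.3200
t_5: node(5,0) S=79.3158 payoff=68.0542 vs cont=66.8154 → 68.0542 [stop]  node(5,1) S=97.9201 payoff=49.4499 vs cont=48.2110 → 49.4499 [stop]  node(5,2) S=120.8884 payoff=26.4816 vs cont=25.2428 → 26.4816 [stop]  node(5,3) S=149.2440 payoff=0.0000 vs cont=6.2910 → 6.2910 [wait]  node(5,4) S=184.2508 payoff=0.0000 vs cont=0.0000 → 0.0000 [wait]  node(5,5) S=227.4688 payoff=0.0000 vs cont=0.0000 → 0.0000 [wait]  ⇒ S*(5)=120.8884
t_4: node(4,0) S=88.1284 payoff=59.2416 vs cont=58.0028 → 59.2416 [stop]  node(4,1) S=108.7998 payoff=38.5702 vs cont=37.3313 → 38.5702 [stop]  node(4,2) S=134.3200 payoff=13.0500 vs cont=15.9714 → 15.9714 [wait]  node(4,3) S=165.8262 payoff=0.0000 vs cont=3.0327 → 3.0327 [wait]  node(4,4) S=204.7225 payoff=0.0000 vs cont=0.0000 → 0.0000 [wait]  ⇒ S*(4)=108.7998
t_3: node(3,0) S=97.9201 payoff=49.4499 vs cont=48.2110 → 49.4499 [stop]  node(3,1) S=120.8884 payoff=26.4816 vs cont=26.7313 → 26.7313 [wait]  node(3,2) S=149.2440 payoff=0.0000 vs cont=9.2446 → 9.2446 [wait]  node(3,3) S=184.2508 payoff=0.0000 vs cont=1.4620 → 1.4620 [wait]  ⇒ S*(3)=97.9201
t_2: node(2,0) S=108.7998 payoff=38.5702 vs cont=37.4585 → 38.5702 [stop]  node(2,1) S=134.3200 payoff=13.0500 vs cont=17.5967 → 17.5967 [wait]  node(2,2) S=165.8262 payoff=0.0000 vs cont=5.2014 → 5.2014 [wait]  ⇒ S*(2)=108.7998
t_1: node(1,0) S=120.8884 payoff=26.4816 vs cont=27.5594 → 27.5594 [wait]  node(1,1) S=149.2440 payoff=0.0000 vs cont=11.1331 → 11.1331 [wait]  ⇒ S*(1)=-
t_0: node(0,0) S=134.3200 payoff=13.0500 vs cont=18.9581 → 18.9581 [wait]  ⇒ S*(0)=-

price = 18.9581
boundary = - - 108.7998 97.9201 108.7998 120.8884 134.3200
tree:
18.9581
27.5594 11.1331
38.5702 17.5967 5.2014
49.4499 26.7313 9.2446 1.4620
59.2416 38.5702 15.9714 3.0327 0.0000
68.0542 49.4499 26.4816 6.2910 0.0000 0.0000
75.9856 59.2416 38.5702 13.0500 0.0000 0.0000 0.0000
83.1239 68.0542 49.4499 26.4816 0.0000 0.0000 0.0000 0.0000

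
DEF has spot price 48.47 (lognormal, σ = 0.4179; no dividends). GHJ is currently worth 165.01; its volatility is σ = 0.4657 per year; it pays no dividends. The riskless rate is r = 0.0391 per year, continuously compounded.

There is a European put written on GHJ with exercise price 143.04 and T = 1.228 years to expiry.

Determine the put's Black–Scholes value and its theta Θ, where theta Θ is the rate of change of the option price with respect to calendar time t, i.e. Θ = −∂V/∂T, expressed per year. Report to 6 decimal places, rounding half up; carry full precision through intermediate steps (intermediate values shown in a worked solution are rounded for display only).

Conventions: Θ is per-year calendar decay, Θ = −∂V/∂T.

σ√T = 0.4657·√1.228 = 0.516066
d₁ = (ln(S/K) + (r+σ²/2)T) / (σ√T) = (ln(165.01/143.04) + (0.0391+0.4657²/2)·1.228) / 0.516066 = (0.142882 + 0.181177) / 0.516066 = 0.627940
d₂ = d₁ − σ√T = 0.627940 − 0.516066 = 0.111874
e^{−rT} = 0.953120
N(−d₁) = 0.265022,  N(−d₂) = 0.455462
Put price V = K·e^{−rT}·N(−d₂) − S·N(−d₁) = 62.095017 − 43.731206 = 18.363811
φ(d₁) = (1/√(2π))·e^{−d₁²/2} = 0.327557
Θ = −S·φ(d₁)·σ/(2√T) + r·K·e^{−rT}·N(−d₂) = −11.357279 + 2.427915 = -8.929364

price = 18.363811
Θ = -8.929364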